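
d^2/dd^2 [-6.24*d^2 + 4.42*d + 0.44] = -12.4800000000000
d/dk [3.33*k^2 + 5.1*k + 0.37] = 6.66*k + 5.1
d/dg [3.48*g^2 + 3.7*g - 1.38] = 6.96*g + 3.7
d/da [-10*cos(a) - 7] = 10*sin(a)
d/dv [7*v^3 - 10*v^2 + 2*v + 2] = 21*v^2 - 20*v + 2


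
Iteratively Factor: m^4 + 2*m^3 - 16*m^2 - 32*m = (m - 4)*(m^3 + 6*m^2 + 8*m) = (m - 4)*(m + 4)*(m^2 + 2*m) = (m - 4)*(m + 2)*(m + 4)*(m)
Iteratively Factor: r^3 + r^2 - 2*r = (r)*(r^2 + r - 2) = r*(r - 1)*(r + 2)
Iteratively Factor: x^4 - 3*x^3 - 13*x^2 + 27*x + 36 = (x - 3)*(x^3 - 13*x - 12) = (x - 4)*(x - 3)*(x^2 + 4*x + 3) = (x - 4)*(x - 3)*(x + 1)*(x + 3)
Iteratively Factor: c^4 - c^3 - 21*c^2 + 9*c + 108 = (c - 3)*(c^3 + 2*c^2 - 15*c - 36) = (c - 3)*(c + 3)*(c^2 - c - 12) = (c - 3)*(c + 3)^2*(c - 4)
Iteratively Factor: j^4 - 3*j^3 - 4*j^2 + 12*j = (j)*(j^3 - 3*j^2 - 4*j + 12) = j*(j - 3)*(j^2 - 4) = j*(j - 3)*(j - 2)*(j + 2)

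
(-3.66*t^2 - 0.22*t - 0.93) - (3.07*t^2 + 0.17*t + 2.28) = -6.73*t^2 - 0.39*t - 3.21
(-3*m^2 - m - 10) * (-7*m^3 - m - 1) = 21*m^5 + 7*m^4 + 73*m^3 + 4*m^2 + 11*m + 10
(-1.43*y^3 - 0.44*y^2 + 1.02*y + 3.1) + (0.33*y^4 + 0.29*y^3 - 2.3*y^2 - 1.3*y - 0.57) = 0.33*y^4 - 1.14*y^3 - 2.74*y^2 - 0.28*y + 2.53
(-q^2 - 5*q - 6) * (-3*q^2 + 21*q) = 3*q^4 - 6*q^3 - 87*q^2 - 126*q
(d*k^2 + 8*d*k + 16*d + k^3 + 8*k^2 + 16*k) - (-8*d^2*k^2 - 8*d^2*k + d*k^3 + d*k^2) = 8*d^2*k^2 + 8*d^2*k - d*k^3 + 8*d*k + 16*d + k^3 + 8*k^2 + 16*k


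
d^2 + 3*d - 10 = (d - 2)*(d + 5)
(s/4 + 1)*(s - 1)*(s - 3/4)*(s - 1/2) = s^4/4 + 7*s^3/16 - 59*s^2/32 + 49*s/32 - 3/8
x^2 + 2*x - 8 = (x - 2)*(x + 4)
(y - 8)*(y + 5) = y^2 - 3*y - 40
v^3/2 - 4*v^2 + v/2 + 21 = (v/2 + 1)*(v - 7)*(v - 3)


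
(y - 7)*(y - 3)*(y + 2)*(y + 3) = y^4 - 5*y^3 - 23*y^2 + 45*y + 126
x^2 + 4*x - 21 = (x - 3)*(x + 7)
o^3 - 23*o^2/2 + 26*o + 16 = (o - 8)*(o - 4)*(o + 1/2)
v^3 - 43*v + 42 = (v - 6)*(v - 1)*(v + 7)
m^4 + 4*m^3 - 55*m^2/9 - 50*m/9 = m*(m - 5/3)*(m + 2/3)*(m + 5)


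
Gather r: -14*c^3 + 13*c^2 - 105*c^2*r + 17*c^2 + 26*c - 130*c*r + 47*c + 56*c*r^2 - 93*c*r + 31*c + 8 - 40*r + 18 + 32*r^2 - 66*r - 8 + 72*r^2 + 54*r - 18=-14*c^3 + 30*c^2 + 104*c + r^2*(56*c + 104) + r*(-105*c^2 - 223*c - 52)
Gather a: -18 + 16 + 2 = 0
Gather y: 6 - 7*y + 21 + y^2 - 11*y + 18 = y^2 - 18*y + 45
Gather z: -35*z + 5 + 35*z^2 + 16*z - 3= 35*z^2 - 19*z + 2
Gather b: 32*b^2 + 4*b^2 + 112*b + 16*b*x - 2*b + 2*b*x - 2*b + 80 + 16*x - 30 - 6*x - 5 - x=36*b^2 + b*(18*x + 108) + 9*x + 45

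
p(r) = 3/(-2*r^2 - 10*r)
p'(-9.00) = -0.02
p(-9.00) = -0.04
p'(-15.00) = 0.00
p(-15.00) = -0.01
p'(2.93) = 0.03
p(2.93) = -0.06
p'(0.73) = 0.55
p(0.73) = -0.36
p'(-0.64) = 0.72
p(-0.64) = 0.54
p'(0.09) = 37.03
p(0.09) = -3.27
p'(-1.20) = 0.19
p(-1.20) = 0.33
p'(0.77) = 0.50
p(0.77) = -0.34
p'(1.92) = 0.08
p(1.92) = -0.11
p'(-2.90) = -0.03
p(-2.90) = 0.25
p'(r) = 3*(4*r + 10)/(-2*r^2 - 10*r)^2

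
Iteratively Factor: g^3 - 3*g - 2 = (g + 1)*(g^2 - g - 2) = (g + 1)^2*(g - 2)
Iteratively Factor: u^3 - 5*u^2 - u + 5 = (u - 1)*(u^2 - 4*u - 5) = (u - 5)*(u - 1)*(u + 1)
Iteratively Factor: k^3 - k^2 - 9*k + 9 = (k - 1)*(k^2 - 9) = (k - 1)*(k + 3)*(k - 3)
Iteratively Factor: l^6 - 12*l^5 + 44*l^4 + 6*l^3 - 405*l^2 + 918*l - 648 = (l - 3)*(l^5 - 9*l^4 + 17*l^3 + 57*l^2 - 234*l + 216) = (l - 4)*(l - 3)*(l^4 - 5*l^3 - 3*l^2 + 45*l - 54) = (l - 4)*(l - 3)*(l - 2)*(l^3 - 3*l^2 - 9*l + 27) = (l - 4)*(l - 3)*(l - 2)*(l + 3)*(l^2 - 6*l + 9) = (l - 4)*(l - 3)^2*(l - 2)*(l + 3)*(l - 3)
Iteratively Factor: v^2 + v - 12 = (v + 4)*(v - 3)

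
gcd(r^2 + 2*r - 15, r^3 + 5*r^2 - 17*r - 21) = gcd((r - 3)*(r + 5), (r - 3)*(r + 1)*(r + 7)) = r - 3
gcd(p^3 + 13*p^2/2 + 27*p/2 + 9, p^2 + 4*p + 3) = p + 3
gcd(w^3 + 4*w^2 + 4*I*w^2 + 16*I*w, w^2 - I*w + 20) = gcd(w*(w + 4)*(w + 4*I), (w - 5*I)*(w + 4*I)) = w + 4*I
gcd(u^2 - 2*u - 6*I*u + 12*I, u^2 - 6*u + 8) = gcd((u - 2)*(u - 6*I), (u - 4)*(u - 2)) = u - 2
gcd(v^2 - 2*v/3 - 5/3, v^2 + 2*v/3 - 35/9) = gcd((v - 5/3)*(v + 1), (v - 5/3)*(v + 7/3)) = v - 5/3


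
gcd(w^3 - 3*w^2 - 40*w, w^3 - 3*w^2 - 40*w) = w^3 - 3*w^2 - 40*w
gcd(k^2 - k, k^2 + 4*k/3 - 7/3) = k - 1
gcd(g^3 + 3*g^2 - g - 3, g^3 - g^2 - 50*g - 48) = g + 1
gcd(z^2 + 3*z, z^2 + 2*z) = z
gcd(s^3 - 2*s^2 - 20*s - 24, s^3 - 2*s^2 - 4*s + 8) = s + 2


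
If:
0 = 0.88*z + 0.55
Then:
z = -0.62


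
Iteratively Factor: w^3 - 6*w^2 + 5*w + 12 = (w + 1)*(w^2 - 7*w + 12) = (w - 4)*(w + 1)*(w - 3)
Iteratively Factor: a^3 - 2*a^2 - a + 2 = (a + 1)*(a^2 - 3*a + 2) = (a - 2)*(a + 1)*(a - 1)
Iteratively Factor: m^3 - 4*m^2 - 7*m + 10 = (m - 1)*(m^2 - 3*m - 10) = (m - 1)*(m + 2)*(m - 5)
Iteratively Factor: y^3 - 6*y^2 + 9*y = (y - 3)*(y^2 - 3*y) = (y - 3)^2*(y)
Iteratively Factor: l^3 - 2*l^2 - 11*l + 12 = (l + 3)*(l^2 - 5*l + 4) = (l - 4)*(l + 3)*(l - 1)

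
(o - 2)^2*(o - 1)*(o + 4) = o^4 - o^3 - 12*o^2 + 28*o - 16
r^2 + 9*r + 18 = (r + 3)*(r + 6)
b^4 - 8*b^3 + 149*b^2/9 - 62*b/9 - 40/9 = (b - 5)*(b - 2)*(b - 4/3)*(b + 1/3)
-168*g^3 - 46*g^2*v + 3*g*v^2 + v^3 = (-7*g + v)*(4*g + v)*(6*g + v)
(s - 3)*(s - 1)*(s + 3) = s^3 - s^2 - 9*s + 9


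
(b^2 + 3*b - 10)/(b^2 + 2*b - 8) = (b + 5)/(b + 4)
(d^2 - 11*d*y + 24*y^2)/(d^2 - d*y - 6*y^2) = (d - 8*y)/(d + 2*y)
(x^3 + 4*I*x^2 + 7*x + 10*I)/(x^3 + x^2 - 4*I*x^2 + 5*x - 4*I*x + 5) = (x^2 + 3*I*x + 10)/(x^2 + x*(1 - 5*I) - 5*I)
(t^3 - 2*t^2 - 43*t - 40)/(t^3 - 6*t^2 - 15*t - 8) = (t + 5)/(t + 1)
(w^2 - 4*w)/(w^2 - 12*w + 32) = w/(w - 8)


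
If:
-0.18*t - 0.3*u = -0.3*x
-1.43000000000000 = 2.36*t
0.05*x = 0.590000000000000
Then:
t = -0.61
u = 12.16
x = 11.80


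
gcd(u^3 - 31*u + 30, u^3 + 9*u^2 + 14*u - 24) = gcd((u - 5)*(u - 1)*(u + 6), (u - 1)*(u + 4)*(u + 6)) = u^2 + 5*u - 6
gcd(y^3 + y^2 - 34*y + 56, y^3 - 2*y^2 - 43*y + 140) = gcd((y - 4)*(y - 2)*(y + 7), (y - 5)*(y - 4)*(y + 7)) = y^2 + 3*y - 28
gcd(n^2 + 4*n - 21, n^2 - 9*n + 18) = n - 3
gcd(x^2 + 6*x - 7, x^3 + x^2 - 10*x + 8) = x - 1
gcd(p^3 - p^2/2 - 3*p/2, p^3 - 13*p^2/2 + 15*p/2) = p^2 - 3*p/2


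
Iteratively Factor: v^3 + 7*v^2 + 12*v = (v + 3)*(v^2 + 4*v) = v*(v + 3)*(v + 4)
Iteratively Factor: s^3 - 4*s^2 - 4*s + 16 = (s - 2)*(s^2 - 2*s - 8) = (s - 4)*(s - 2)*(s + 2)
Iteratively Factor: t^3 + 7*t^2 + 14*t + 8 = (t + 2)*(t^2 + 5*t + 4) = (t + 2)*(t + 4)*(t + 1)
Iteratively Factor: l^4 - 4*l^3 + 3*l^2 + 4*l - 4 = (l - 1)*(l^3 - 3*l^2 + 4) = (l - 2)*(l - 1)*(l^2 - l - 2) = (l - 2)*(l - 1)*(l + 1)*(l - 2)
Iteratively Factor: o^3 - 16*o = (o - 4)*(o^2 + 4*o) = o*(o - 4)*(o + 4)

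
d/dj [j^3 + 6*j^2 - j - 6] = 3*j^2 + 12*j - 1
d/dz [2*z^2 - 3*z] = 4*z - 3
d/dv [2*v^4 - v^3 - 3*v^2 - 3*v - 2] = 8*v^3 - 3*v^2 - 6*v - 3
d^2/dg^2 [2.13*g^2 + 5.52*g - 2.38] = 4.26000000000000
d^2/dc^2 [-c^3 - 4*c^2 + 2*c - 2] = -6*c - 8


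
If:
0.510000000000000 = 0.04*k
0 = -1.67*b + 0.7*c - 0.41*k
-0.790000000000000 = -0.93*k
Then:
No Solution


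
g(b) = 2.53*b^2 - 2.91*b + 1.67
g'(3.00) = 12.27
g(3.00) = 15.71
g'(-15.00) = -78.81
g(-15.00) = 614.57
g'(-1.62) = -11.11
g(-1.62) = 13.02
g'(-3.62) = -21.23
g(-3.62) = 45.36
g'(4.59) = 20.32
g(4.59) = 41.62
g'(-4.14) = -23.86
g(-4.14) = 57.08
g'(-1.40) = -9.99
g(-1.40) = 10.70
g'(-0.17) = -3.77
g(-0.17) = 2.24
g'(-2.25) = -14.30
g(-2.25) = 21.03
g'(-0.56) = -5.74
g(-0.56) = 4.09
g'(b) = 5.06*b - 2.91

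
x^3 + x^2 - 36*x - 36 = (x - 6)*(x + 1)*(x + 6)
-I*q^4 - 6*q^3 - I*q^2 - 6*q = q*(q - 6*I)*(q - I)*(-I*q + 1)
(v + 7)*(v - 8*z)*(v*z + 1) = v^3*z - 8*v^2*z^2 + 7*v^2*z + v^2 - 56*v*z^2 - 8*v*z + 7*v - 56*z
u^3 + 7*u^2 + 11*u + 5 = (u + 1)^2*(u + 5)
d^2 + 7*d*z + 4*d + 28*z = (d + 4)*(d + 7*z)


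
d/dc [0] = 0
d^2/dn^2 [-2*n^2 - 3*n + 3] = -4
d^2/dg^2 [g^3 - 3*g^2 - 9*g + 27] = 6*g - 6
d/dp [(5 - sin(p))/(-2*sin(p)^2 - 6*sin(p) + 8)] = (-sin(p)^2 + 10*sin(p) + 11)*cos(p)/(2*(sin(p)^2 + 3*sin(p) - 4)^2)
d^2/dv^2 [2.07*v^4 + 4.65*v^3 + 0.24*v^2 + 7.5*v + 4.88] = 24.84*v^2 + 27.9*v + 0.48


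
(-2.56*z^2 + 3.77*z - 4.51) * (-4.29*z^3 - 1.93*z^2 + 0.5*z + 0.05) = 10.9824*z^5 - 11.2325*z^4 + 10.7918*z^3 + 10.4613*z^2 - 2.0665*z - 0.2255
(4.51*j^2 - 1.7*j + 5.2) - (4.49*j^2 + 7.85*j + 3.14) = 0.0199999999999996*j^2 - 9.55*j + 2.06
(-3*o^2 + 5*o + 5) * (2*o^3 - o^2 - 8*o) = -6*o^5 + 13*o^4 + 29*o^3 - 45*o^2 - 40*o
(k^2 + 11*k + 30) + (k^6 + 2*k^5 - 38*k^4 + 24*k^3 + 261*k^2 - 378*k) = k^6 + 2*k^5 - 38*k^4 + 24*k^3 + 262*k^2 - 367*k + 30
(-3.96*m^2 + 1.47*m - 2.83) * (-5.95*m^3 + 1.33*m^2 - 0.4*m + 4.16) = 23.562*m^5 - 14.0133*m^4 + 20.3776*m^3 - 20.8255*m^2 + 7.2472*m - 11.7728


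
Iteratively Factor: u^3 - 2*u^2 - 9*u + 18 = (u - 3)*(u^2 + u - 6) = (u - 3)*(u + 3)*(u - 2)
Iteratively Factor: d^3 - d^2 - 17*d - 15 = (d + 1)*(d^2 - 2*d - 15) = (d - 5)*(d + 1)*(d + 3)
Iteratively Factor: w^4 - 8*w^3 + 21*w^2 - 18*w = (w - 2)*(w^3 - 6*w^2 + 9*w) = (w - 3)*(w - 2)*(w^2 - 3*w) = (w - 3)^2*(w - 2)*(w)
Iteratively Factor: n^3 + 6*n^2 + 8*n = (n + 4)*(n^2 + 2*n) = n*(n + 4)*(n + 2)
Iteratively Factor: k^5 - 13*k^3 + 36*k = (k + 2)*(k^4 - 2*k^3 - 9*k^2 + 18*k) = (k + 2)*(k + 3)*(k^3 - 5*k^2 + 6*k) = (k - 3)*(k + 2)*(k + 3)*(k^2 - 2*k) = (k - 3)*(k - 2)*(k + 2)*(k + 3)*(k)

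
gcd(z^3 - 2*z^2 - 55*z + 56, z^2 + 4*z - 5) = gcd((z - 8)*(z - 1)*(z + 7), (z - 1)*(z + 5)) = z - 1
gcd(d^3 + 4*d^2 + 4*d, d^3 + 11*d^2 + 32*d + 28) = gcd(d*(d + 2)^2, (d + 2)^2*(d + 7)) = d^2 + 4*d + 4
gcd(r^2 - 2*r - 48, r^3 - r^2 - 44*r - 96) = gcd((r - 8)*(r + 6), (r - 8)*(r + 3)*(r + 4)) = r - 8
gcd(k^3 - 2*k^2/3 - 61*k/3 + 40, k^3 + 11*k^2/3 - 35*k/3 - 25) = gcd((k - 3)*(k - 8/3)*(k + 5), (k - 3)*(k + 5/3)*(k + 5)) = k^2 + 2*k - 15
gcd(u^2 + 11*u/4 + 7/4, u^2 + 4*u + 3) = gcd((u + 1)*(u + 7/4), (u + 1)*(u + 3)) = u + 1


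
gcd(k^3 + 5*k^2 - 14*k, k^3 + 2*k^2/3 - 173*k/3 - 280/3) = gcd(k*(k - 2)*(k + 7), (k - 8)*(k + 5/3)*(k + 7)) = k + 7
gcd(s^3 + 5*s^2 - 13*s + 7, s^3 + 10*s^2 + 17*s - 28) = s^2 + 6*s - 7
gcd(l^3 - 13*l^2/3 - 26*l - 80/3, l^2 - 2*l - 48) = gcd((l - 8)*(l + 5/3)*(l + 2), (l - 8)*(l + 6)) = l - 8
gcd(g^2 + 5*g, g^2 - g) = g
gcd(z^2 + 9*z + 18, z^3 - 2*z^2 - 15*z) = z + 3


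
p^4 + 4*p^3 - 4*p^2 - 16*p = p*(p - 2)*(p + 2)*(p + 4)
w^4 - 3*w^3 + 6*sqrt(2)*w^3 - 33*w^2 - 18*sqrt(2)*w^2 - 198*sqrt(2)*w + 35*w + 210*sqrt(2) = (w - 7)*(w - 1)*(w + 5)*(w + 6*sqrt(2))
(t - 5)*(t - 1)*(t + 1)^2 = t^4 - 4*t^3 - 6*t^2 + 4*t + 5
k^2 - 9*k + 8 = (k - 8)*(k - 1)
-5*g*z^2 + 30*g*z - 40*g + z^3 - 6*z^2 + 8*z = (-5*g + z)*(z - 4)*(z - 2)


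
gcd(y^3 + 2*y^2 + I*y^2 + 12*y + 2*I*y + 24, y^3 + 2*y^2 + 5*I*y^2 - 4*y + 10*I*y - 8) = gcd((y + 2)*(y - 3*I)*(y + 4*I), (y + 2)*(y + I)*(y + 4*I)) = y^2 + y*(2 + 4*I) + 8*I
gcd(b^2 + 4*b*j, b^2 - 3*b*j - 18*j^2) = 1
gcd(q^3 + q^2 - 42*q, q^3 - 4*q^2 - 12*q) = q^2 - 6*q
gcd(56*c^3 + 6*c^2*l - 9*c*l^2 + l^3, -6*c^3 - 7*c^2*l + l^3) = 2*c + l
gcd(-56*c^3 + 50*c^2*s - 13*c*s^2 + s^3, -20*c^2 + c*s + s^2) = -4*c + s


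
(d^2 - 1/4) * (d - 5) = d^3 - 5*d^2 - d/4 + 5/4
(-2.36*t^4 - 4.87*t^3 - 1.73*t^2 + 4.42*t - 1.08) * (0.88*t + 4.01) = -2.0768*t^5 - 13.7492*t^4 - 21.0511*t^3 - 3.0477*t^2 + 16.7738*t - 4.3308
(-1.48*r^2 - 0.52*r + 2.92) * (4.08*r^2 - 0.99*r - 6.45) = -6.0384*r^4 - 0.6564*r^3 + 21.9744*r^2 + 0.4632*r - 18.834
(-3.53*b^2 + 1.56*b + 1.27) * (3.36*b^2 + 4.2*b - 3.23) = -11.8608*b^4 - 9.5844*b^3 + 22.2211*b^2 + 0.2952*b - 4.1021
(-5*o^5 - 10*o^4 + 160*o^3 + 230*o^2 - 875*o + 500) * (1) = -5*o^5 - 10*o^4 + 160*o^3 + 230*o^2 - 875*o + 500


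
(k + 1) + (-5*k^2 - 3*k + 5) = -5*k^2 - 2*k + 6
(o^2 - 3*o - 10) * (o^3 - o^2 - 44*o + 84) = o^5 - 4*o^4 - 51*o^3 + 226*o^2 + 188*o - 840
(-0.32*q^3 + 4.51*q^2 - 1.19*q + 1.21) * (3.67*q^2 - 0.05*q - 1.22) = -1.1744*q^5 + 16.5677*q^4 - 4.2024*q^3 - 1.002*q^2 + 1.3913*q - 1.4762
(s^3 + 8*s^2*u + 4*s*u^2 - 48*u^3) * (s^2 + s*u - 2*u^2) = s^5 + 9*s^4*u + 10*s^3*u^2 - 60*s^2*u^3 - 56*s*u^4 + 96*u^5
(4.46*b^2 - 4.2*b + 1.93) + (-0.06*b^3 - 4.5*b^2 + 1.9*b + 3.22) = -0.06*b^3 - 0.04*b^2 - 2.3*b + 5.15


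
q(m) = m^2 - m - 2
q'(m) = 2*m - 1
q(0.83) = -2.14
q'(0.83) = 0.66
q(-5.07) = 28.77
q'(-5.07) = -11.14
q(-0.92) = -0.23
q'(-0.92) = -2.84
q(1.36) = -1.51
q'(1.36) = 1.72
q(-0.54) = -1.17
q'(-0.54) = -2.08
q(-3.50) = 13.75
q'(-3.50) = -8.00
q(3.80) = 8.64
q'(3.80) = 6.60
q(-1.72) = 2.68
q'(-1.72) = -4.44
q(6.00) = 28.00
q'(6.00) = 11.00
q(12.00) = 130.00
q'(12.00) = 23.00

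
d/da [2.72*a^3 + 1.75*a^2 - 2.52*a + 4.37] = 8.16*a^2 + 3.5*a - 2.52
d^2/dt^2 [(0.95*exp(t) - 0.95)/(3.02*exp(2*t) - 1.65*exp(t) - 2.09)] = (8.66438*exp(4*t) - 29.92367*exp(3*t) + 50.17881*exp(2*t) - 29.84729*exp(t) + 7.42577)*exp(t)/(27.543608*exp(6*t) - 45.14598*exp(5*t) - 32.519058*exp(4*t) + 57.994695*exp(3*t) + 22.504911*exp(2*t) - 21.622095*exp(t) - 9.129329)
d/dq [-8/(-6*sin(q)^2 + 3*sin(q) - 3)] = 8*(1 - 4*sin(q))*cos(q)/(3*(-sin(q) - cos(2*q) + 2)^2)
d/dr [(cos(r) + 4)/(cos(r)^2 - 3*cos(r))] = (sin(r) - 12*sin(r)/cos(r)^2 + 8*tan(r))/(cos(r) - 3)^2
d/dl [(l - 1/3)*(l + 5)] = 2*l + 14/3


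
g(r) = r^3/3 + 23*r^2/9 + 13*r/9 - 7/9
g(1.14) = 4.68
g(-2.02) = 3.98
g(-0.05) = -0.84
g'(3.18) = 27.81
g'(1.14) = 8.57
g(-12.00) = -226.11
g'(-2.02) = -4.80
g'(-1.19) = -3.22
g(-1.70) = 2.51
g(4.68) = 96.12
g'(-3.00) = -4.89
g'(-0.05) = 1.19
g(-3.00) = 8.89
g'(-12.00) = 84.11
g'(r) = r^2 + 46*r/9 + 13/9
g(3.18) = 40.38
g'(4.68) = 47.27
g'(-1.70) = -4.35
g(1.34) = 6.55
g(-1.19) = 0.56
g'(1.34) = 10.09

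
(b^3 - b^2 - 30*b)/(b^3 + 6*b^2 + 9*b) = (b^2 - b - 30)/(b^2 + 6*b + 9)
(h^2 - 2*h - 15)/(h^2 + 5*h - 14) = (h^2 - 2*h - 15)/(h^2 + 5*h - 14)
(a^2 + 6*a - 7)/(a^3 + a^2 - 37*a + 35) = 1/(a - 5)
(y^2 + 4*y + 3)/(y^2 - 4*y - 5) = (y + 3)/(y - 5)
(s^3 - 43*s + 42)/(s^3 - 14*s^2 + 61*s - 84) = (s^3 - 43*s + 42)/(s^3 - 14*s^2 + 61*s - 84)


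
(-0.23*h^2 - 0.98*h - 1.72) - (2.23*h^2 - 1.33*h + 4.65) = -2.46*h^2 + 0.35*h - 6.37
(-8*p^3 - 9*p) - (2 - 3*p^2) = -8*p^3 + 3*p^2 - 9*p - 2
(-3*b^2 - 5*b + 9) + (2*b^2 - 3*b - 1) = -b^2 - 8*b + 8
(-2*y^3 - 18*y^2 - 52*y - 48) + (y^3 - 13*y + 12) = -y^3 - 18*y^2 - 65*y - 36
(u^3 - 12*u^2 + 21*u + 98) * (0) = 0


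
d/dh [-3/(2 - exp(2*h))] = -6*exp(2*h)/(exp(2*h) - 2)^2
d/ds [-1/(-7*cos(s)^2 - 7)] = 4*sin(2*s)/(7*(cos(2*s) + 3)^2)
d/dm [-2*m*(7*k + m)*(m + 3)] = -28*k*m - 42*k - 6*m^2 - 12*m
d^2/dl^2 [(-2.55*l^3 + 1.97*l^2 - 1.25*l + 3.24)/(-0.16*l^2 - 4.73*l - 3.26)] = (-1.11022302462516e-16*l^5 + 114.487422*l^3 + 241.590588*l^2 + 143.978088*l - 222.018668)/(0.004096*l^6 + 0.363264*l^5 + 10.98936*l^4 + 120.626825*l^3 + 223.90821*l^2 + 150.805644*l + 34.645976)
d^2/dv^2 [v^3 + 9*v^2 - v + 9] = 6*v + 18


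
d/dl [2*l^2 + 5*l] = 4*l + 5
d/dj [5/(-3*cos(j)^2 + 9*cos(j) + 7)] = 15*(3 - 2*cos(j))*sin(j)/(-3*cos(j)^2 + 9*cos(j) + 7)^2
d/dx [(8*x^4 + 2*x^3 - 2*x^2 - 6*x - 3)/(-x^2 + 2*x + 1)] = 2*x*(-8*x^4 + 23*x^3 + 20*x^2 - 2*x - 5)/(x^4 - 4*x^3 + 2*x^2 + 4*x + 1)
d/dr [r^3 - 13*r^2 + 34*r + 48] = 3*r^2 - 26*r + 34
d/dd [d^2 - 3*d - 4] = 2*d - 3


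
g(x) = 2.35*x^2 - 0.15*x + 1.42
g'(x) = 4.7*x - 0.15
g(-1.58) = 7.52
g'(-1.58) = -7.58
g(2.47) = 15.39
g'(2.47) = 11.46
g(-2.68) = 18.70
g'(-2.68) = -12.75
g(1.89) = 9.53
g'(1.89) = 8.73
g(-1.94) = 10.56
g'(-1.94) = -9.27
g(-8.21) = 161.05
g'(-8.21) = -38.74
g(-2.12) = 12.30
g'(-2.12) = -10.11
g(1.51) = 6.55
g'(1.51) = 6.95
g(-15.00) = 532.42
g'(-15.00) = -70.65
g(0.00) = 1.42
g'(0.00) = -0.15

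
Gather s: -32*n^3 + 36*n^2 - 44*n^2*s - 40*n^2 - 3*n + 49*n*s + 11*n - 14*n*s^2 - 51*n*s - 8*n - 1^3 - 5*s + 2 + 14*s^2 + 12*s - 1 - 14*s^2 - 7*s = -32*n^3 - 4*n^2 - 14*n*s^2 + s*(-44*n^2 - 2*n)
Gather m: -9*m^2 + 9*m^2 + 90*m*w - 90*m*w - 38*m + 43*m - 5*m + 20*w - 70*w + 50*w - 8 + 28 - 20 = 0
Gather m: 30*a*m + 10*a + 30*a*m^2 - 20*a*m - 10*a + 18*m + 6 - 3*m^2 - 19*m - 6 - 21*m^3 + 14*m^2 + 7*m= -21*m^3 + m^2*(30*a + 11) + m*(10*a + 6)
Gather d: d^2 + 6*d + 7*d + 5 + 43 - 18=d^2 + 13*d + 30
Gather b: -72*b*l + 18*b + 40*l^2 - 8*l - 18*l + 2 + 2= b*(18 - 72*l) + 40*l^2 - 26*l + 4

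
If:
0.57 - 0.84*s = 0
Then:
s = 0.68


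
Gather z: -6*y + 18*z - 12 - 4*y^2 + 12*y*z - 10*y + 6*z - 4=-4*y^2 - 16*y + z*(12*y + 24) - 16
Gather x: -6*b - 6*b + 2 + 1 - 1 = 2 - 12*b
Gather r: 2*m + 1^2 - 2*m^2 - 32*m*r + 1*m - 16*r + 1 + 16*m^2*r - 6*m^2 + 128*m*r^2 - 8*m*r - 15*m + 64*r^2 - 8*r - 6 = -8*m^2 - 12*m + r^2*(128*m + 64) + r*(16*m^2 - 40*m - 24) - 4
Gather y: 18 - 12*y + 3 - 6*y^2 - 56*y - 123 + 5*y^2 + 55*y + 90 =-y^2 - 13*y - 12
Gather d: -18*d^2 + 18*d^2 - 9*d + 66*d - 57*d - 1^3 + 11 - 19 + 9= 0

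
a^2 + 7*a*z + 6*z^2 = (a + z)*(a + 6*z)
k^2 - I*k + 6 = (k - 3*I)*(k + 2*I)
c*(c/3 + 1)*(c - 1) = c^3/3 + 2*c^2/3 - c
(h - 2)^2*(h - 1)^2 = h^4 - 6*h^3 + 13*h^2 - 12*h + 4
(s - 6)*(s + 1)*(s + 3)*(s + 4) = s^4 + 2*s^3 - 29*s^2 - 102*s - 72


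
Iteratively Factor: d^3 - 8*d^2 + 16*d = (d - 4)*(d^2 - 4*d) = d*(d - 4)*(d - 4)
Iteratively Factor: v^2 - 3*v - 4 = (v + 1)*(v - 4)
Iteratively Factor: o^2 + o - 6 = (o - 2)*(o + 3)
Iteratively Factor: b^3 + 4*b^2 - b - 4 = (b + 1)*(b^2 + 3*b - 4) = (b + 1)*(b + 4)*(b - 1)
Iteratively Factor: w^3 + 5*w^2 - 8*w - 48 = (w + 4)*(w^2 + w - 12) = (w - 3)*(w + 4)*(w + 4)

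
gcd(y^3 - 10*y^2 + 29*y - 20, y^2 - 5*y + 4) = y^2 - 5*y + 4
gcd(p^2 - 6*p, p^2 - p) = p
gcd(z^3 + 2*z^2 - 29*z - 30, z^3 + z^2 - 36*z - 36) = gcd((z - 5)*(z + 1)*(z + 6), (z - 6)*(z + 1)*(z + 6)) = z^2 + 7*z + 6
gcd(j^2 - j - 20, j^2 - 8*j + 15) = j - 5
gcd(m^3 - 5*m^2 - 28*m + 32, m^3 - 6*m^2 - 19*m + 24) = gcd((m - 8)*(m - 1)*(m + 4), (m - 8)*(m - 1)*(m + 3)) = m^2 - 9*m + 8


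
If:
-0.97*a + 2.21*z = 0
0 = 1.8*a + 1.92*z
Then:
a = 0.00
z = 0.00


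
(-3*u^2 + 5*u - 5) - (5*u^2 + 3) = -8*u^2 + 5*u - 8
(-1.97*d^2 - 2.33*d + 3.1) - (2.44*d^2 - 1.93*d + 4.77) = -4.41*d^2 - 0.4*d - 1.67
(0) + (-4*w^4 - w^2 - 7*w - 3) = -4*w^4 - w^2 - 7*w - 3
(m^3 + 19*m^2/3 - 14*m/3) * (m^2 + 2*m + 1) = m^5 + 25*m^4/3 + 9*m^3 - 3*m^2 - 14*m/3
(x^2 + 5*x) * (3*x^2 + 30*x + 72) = 3*x^4 + 45*x^3 + 222*x^2 + 360*x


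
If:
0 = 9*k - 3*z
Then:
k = z/3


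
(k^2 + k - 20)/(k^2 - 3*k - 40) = (k - 4)/(k - 8)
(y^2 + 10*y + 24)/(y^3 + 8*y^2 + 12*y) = (y + 4)/(y*(y + 2))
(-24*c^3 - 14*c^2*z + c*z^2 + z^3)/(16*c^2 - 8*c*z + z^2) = (6*c^2 + 5*c*z + z^2)/(-4*c + z)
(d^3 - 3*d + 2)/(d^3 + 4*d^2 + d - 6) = (d - 1)/(d + 3)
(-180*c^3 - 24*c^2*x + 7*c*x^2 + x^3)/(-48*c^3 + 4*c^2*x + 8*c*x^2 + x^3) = (-30*c^2 + c*x + x^2)/(-8*c^2 + 2*c*x + x^2)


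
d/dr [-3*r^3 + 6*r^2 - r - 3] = -9*r^2 + 12*r - 1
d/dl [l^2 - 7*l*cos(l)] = 7*l*sin(l) + 2*l - 7*cos(l)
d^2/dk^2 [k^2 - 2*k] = 2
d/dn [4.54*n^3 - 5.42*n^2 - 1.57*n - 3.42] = 13.62*n^2 - 10.84*n - 1.57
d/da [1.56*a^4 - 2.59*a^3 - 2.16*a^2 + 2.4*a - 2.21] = 6.24*a^3 - 7.77*a^2 - 4.32*a + 2.4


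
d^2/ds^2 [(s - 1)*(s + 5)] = 2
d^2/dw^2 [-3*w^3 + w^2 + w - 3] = 2 - 18*w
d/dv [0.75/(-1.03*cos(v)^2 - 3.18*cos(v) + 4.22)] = -(1.545*cos(v) + 2.385)*sin(v)/(1.03*cos(v)^2 + 3.18*cos(v) - 4.22)^2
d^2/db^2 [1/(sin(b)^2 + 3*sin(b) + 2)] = (-4*sin(b)^3 - 5*sin(b)^2 + 10*sin(b) + 14)/((sin(b) + 1)^2*(sin(b) + 2)^3)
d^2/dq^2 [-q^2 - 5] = -2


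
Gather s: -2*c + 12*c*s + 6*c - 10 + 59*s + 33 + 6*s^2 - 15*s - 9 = 4*c + 6*s^2 + s*(12*c + 44) + 14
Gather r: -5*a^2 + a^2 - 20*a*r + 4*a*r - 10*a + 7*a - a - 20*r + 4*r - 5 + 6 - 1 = -4*a^2 - 4*a + r*(-16*a - 16)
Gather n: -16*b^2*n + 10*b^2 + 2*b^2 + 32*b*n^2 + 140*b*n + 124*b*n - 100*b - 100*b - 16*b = 12*b^2 + 32*b*n^2 - 216*b + n*(-16*b^2 + 264*b)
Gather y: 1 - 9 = -8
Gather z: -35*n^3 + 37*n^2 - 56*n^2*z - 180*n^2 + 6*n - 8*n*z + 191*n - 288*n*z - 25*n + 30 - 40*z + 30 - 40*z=-35*n^3 - 143*n^2 + 172*n + z*(-56*n^2 - 296*n - 80) + 60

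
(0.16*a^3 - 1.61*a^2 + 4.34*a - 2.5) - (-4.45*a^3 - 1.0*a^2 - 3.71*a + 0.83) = 4.61*a^3 - 0.61*a^2 + 8.05*a - 3.33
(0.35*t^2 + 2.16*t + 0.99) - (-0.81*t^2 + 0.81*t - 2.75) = 1.16*t^2 + 1.35*t + 3.74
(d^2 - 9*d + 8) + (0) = d^2 - 9*d + 8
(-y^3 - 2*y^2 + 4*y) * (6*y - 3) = -6*y^4 - 9*y^3 + 30*y^2 - 12*y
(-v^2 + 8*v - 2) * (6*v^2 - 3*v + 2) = -6*v^4 + 51*v^3 - 38*v^2 + 22*v - 4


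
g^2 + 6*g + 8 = (g + 2)*(g + 4)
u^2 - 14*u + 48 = (u - 8)*(u - 6)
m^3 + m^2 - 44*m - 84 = (m - 7)*(m + 2)*(m + 6)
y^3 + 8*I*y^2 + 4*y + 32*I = (y - 2*I)*(y + 2*I)*(y + 8*I)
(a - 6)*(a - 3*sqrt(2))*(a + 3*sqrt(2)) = a^3 - 6*a^2 - 18*a + 108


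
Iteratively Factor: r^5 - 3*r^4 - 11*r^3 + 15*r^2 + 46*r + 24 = (r + 1)*(r^4 - 4*r^3 - 7*r^2 + 22*r + 24) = (r + 1)^2*(r^3 - 5*r^2 - 2*r + 24) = (r + 1)^2*(r + 2)*(r^2 - 7*r + 12) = (r - 3)*(r + 1)^2*(r + 2)*(r - 4)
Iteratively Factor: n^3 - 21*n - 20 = (n + 4)*(n^2 - 4*n - 5) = (n + 1)*(n + 4)*(n - 5)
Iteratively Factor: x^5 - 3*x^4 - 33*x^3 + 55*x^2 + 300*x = (x - 5)*(x^4 + 2*x^3 - 23*x^2 - 60*x) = (x - 5)^2*(x^3 + 7*x^2 + 12*x) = (x - 5)^2*(x + 3)*(x^2 + 4*x) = (x - 5)^2*(x + 3)*(x + 4)*(x)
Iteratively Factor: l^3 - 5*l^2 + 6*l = (l)*(l^2 - 5*l + 6) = l*(l - 2)*(l - 3)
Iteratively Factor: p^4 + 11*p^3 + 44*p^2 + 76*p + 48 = (p + 2)*(p^3 + 9*p^2 + 26*p + 24) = (p + 2)^2*(p^2 + 7*p + 12) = (p + 2)^2*(p + 3)*(p + 4)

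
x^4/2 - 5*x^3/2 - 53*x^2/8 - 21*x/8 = x*(x/2 + 1/4)*(x - 7)*(x + 3/2)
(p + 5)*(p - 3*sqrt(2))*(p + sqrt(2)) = p^3 - 2*sqrt(2)*p^2 + 5*p^2 - 10*sqrt(2)*p - 6*p - 30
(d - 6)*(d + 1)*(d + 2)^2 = d^4 - d^3 - 22*d^2 - 44*d - 24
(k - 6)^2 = k^2 - 12*k + 36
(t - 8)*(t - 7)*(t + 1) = t^3 - 14*t^2 + 41*t + 56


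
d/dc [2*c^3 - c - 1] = 6*c^2 - 1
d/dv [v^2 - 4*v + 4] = 2*v - 4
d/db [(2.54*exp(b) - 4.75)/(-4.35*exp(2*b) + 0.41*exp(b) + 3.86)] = (11.049*exp(2*b) - 41.325*exp(b) + 11.7519)*exp(b)/(18.9225*exp(4*b) - 3.567*exp(3*b) - 33.4139*exp(2*b) + 3.1652*exp(b) + 14.8996)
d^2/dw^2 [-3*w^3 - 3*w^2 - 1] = -18*w - 6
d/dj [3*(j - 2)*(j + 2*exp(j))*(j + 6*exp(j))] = 24*j^2*exp(j) + 9*j^2 + 72*j*exp(2*j) - 12*j - 108*exp(2*j) - 48*exp(j)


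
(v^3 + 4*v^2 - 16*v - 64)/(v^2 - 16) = v + 4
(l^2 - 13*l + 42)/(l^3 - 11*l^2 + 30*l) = (l - 7)/(l*(l - 5))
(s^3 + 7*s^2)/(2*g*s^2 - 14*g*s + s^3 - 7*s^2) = s*(s + 7)/(2*g*s - 14*g + s^2 - 7*s)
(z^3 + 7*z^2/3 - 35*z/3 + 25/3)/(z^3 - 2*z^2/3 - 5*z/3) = (z^2 + 4*z - 5)/(z*(z + 1))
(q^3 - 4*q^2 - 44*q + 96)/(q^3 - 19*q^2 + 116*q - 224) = (q^2 + 4*q - 12)/(q^2 - 11*q + 28)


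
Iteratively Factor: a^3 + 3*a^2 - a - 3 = (a + 1)*(a^2 + 2*a - 3) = (a - 1)*(a + 1)*(a + 3)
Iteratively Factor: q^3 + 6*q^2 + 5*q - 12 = (q + 3)*(q^2 + 3*q - 4) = (q - 1)*(q + 3)*(q + 4)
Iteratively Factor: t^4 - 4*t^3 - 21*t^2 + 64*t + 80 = (t - 4)*(t^3 - 21*t - 20) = (t - 4)*(t + 1)*(t^2 - t - 20) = (t - 4)*(t + 1)*(t + 4)*(t - 5)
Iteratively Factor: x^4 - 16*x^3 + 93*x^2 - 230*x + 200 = (x - 4)*(x^3 - 12*x^2 + 45*x - 50) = (x - 4)*(x - 2)*(x^2 - 10*x + 25) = (x - 5)*(x - 4)*(x - 2)*(x - 5)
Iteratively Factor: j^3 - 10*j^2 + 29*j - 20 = (j - 1)*(j^2 - 9*j + 20) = (j - 5)*(j - 1)*(j - 4)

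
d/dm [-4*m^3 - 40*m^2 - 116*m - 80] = -12*m^2 - 80*m - 116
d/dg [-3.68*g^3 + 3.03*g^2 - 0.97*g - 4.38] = -11.04*g^2 + 6.06*g - 0.97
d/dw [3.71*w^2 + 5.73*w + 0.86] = 7.42*w + 5.73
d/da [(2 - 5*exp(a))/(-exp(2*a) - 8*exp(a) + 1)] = (-5*exp(2*a) + 4*exp(a) + 11)*exp(a)/(exp(4*a) + 16*exp(3*a) + 62*exp(2*a) - 16*exp(a) + 1)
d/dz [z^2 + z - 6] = 2*z + 1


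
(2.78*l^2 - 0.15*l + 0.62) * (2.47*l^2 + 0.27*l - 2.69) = 6.8666*l^4 + 0.3801*l^3 - 5.9873*l^2 + 0.5709*l - 1.6678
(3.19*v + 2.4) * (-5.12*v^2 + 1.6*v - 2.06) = -16.3328*v^3 - 7.184*v^2 - 2.7314*v - 4.944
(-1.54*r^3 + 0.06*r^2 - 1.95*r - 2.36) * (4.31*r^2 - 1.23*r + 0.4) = -6.6374*r^5 + 2.1528*r^4 - 9.0943*r^3 - 7.7491*r^2 + 2.1228*r - 0.944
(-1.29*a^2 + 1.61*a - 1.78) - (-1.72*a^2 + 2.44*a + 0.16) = 0.43*a^2 - 0.83*a - 1.94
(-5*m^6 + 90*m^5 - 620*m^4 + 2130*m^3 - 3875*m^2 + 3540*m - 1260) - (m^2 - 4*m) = -5*m^6 + 90*m^5 - 620*m^4 + 2130*m^3 - 3876*m^2 + 3544*m - 1260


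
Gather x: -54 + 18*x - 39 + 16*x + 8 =34*x - 85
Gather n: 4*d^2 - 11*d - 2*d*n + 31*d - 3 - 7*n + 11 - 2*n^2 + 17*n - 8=4*d^2 + 20*d - 2*n^2 + n*(10 - 2*d)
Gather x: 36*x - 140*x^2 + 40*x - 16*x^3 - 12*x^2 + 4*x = -16*x^3 - 152*x^2 + 80*x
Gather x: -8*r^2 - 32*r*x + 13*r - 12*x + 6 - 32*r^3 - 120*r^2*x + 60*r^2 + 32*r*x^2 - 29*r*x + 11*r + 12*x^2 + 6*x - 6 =-32*r^3 + 52*r^2 + 24*r + x^2*(32*r + 12) + x*(-120*r^2 - 61*r - 6)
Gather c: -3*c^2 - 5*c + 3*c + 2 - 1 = -3*c^2 - 2*c + 1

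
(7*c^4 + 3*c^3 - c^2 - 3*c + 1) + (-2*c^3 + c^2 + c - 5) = 7*c^4 + c^3 - 2*c - 4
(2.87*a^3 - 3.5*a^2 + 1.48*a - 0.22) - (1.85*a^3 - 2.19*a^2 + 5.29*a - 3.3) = 1.02*a^3 - 1.31*a^2 - 3.81*a + 3.08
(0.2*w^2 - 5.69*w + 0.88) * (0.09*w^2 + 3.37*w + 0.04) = 0.018*w^4 + 0.1619*w^3 - 19.0881*w^2 + 2.738*w + 0.0352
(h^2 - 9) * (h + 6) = h^3 + 6*h^2 - 9*h - 54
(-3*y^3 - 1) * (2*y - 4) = -6*y^4 + 12*y^3 - 2*y + 4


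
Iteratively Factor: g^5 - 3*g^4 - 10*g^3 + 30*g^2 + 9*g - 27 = (g + 1)*(g^4 - 4*g^3 - 6*g^2 + 36*g - 27) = (g - 1)*(g + 1)*(g^3 - 3*g^2 - 9*g + 27) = (g - 3)*(g - 1)*(g + 1)*(g^2 - 9) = (g - 3)^2*(g - 1)*(g + 1)*(g + 3)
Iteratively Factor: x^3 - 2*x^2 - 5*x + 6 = (x + 2)*(x^2 - 4*x + 3) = (x - 3)*(x + 2)*(x - 1)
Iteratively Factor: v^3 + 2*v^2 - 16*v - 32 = (v + 4)*(v^2 - 2*v - 8) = (v + 2)*(v + 4)*(v - 4)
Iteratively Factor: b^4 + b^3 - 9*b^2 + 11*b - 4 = (b - 1)*(b^3 + 2*b^2 - 7*b + 4) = (b - 1)^2*(b^2 + 3*b - 4) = (b - 1)^2*(b + 4)*(b - 1)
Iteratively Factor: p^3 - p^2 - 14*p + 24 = (p - 3)*(p^2 + 2*p - 8) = (p - 3)*(p + 4)*(p - 2)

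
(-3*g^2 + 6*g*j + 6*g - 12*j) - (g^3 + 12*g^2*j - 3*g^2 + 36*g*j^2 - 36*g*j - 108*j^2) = -g^3 - 12*g^2*j - 36*g*j^2 + 42*g*j + 6*g + 108*j^2 - 12*j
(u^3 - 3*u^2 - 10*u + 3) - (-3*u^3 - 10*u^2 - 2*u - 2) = 4*u^3 + 7*u^2 - 8*u + 5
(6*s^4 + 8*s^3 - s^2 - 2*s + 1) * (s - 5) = 6*s^5 - 22*s^4 - 41*s^3 + 3*s^2 + 11*s - 5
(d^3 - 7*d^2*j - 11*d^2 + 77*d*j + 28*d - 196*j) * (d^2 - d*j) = d^5 - 8*d^4*j - 11*d^4 + 7*d^3*j^2 + 88*d^3*j + 28*d^3 - 77*d^2*j^2 - 224*d^2*j + 196*d*j^2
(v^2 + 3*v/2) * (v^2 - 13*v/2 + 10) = v^4 - 5*v^3 + v^2/4 + 15*v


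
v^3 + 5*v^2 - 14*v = v*(v - 2)*(v + 7)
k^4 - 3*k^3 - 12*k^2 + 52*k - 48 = (k - 3)*(k - 2)^2*(k + 4)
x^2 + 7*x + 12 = (x + 3)*(x + 4)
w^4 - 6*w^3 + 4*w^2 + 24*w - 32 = (w - 4)*(w - 2)^2*(w + 2)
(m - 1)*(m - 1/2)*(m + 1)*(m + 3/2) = m^4 + m^3 - 7*m^2/4 - m + 3/4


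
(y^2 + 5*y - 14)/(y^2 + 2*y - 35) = (y - 2)/(y - 5)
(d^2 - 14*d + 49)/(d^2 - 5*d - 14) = (d - 7)/(d + 2)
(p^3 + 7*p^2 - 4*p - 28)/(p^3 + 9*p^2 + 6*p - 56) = (p + 2)/(p + 4)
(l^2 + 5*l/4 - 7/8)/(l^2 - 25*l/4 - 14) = (l - 1/2)/(l - 8)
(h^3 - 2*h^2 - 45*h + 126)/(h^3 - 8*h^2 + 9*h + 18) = (h + 7)/(h + 1)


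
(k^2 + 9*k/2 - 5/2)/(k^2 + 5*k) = (k - 1/2)/k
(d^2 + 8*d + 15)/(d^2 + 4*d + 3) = (d + 5)/(d + 1)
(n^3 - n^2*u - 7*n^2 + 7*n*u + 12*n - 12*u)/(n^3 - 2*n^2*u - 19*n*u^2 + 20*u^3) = (-n^2 + 7*n - 12)/(-n^2 + n*u + 20*u^2)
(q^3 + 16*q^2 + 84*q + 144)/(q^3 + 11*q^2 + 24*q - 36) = (q + 4)/(q - 1)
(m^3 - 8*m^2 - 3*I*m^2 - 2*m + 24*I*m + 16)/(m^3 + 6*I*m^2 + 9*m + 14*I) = (m^2 - m*(8 + I) + 8*I)/(m^2 + 8*I*m - 7)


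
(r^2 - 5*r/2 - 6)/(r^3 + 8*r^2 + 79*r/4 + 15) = 2*(r - 4)/(2*r^2 + 13*r + 20)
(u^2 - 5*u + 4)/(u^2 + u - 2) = (u - 4)/(u + 2)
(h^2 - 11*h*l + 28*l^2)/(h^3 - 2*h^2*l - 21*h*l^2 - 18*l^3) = (-h^2 + 11*h*l - 28*l^2)/(-h^3 + 2*h^2*l + 21*h*l^2 + 18*l^3)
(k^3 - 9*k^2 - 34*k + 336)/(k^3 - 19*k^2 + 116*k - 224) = (k + 6)/(k - 4)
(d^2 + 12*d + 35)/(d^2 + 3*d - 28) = (d + 5)/(d - 4)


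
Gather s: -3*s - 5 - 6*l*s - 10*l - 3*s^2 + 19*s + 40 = -10*l - 3*s^2 + s*(16 - 6*l) + 35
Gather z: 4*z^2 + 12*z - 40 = 4*z^2 + 12*z - 40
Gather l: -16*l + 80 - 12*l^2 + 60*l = -12*l^2 + 44*l + 80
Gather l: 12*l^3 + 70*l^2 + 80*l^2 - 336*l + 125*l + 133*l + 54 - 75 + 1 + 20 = 12*l^3 + 150*l^2 - 78*l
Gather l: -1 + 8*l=8*l - 1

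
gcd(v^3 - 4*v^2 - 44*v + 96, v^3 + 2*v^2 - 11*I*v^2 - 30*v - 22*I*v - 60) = 1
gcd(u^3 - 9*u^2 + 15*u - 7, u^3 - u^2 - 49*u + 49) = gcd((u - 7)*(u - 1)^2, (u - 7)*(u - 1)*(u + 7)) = u^2 - 8*u + 7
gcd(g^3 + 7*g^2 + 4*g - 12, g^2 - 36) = g + 6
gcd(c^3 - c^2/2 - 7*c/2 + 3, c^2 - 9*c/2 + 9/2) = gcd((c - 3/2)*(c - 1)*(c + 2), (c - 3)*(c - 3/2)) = c - 3/2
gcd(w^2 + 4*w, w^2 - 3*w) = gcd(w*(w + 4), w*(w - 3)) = w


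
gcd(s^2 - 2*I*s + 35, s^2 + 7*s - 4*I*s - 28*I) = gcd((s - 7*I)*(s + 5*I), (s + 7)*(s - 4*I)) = 1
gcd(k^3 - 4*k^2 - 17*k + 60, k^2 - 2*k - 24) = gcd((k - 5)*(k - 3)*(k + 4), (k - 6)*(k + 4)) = k + 4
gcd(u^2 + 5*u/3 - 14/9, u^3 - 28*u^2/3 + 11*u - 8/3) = 1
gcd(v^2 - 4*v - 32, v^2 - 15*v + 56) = v - 8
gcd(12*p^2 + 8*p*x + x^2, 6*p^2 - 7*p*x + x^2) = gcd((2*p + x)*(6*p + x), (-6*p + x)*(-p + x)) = 1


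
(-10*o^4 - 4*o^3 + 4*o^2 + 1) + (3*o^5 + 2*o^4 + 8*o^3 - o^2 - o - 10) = 3*o^5 - 8*o^4 + 4*o^3 + 3*o^2 - o - 9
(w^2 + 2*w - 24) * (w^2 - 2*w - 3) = w^4 - 31*w^2 + 42*w + 72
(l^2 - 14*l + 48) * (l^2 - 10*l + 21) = l^4 - 24*l^3 + 209*l^2 - 774*l + 1008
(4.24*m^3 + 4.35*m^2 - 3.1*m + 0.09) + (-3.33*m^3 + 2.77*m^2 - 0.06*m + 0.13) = 0.91*m^3 + 7.12*m^2 - 3.16*m + 0.22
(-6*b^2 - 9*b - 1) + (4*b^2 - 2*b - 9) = -2*b^2 - 11*b - 10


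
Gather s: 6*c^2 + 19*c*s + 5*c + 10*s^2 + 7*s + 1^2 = 6*c^2 + 5*c + 10*s^2 + s*(19*c + 7) + 1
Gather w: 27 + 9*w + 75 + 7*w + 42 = 16*w + 144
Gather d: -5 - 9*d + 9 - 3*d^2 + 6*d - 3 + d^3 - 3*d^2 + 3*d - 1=d^3 - 6*d^2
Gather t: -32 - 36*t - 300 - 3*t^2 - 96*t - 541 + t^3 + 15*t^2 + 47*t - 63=t^3 + 12*t^2 - 85*t - 936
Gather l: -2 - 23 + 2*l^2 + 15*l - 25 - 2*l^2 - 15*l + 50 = 0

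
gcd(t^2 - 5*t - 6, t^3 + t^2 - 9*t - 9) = t + 1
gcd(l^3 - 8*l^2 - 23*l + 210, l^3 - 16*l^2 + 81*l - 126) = l^2 - 13*l + 42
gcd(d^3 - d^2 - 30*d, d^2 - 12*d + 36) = d - 6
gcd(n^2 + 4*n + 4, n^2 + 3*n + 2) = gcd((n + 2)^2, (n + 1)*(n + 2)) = n + 2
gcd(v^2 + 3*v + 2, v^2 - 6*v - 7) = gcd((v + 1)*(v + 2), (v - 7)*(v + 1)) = v + 1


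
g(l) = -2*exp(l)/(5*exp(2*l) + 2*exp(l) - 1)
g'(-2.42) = 0.30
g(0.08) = -0.31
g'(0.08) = 0.30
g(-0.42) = -0.53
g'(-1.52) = 5.18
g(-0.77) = -0.93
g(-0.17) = -0.40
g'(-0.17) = 0.43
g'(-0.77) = 1.93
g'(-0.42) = 0.68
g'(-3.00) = 0.13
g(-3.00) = 0.11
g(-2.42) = 0.23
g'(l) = -2*(-10*exp(2*l) - 2*exp(l))*exp(l)/(5*exp(2*l) + 2*exp(l) - 1)^2 - 2*exp(l)/(5*exp(2*l) + 2*exp(l) - 1)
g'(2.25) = 0.04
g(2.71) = -0.03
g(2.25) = -0.04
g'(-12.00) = 0.00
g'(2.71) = 0.03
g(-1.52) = 1.35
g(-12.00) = 0.00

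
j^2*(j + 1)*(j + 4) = j^4 + 5*j^3 + 4*j^2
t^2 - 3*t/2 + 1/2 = (t - 1)*(t - 1/2)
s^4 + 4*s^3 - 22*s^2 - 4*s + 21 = (s - 3)*(s - 1)*(s + 1)*(s + 7)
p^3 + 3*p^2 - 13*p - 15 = (p - 3)*(p + 1)*(p + 5)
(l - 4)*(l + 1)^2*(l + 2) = l^4 - 11*l^2 - 18*l - 8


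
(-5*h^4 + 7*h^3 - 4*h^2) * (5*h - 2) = -25*h^5 + 45*h^4 - 34*h^3 + 8*h^2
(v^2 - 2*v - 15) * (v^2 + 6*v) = v^4 + 4*v^3 - 27*v^2 - 90*v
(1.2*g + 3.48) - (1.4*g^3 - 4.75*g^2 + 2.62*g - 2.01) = -1.4*g^3 + 4.75*g^2 - 1.42*g + 5.49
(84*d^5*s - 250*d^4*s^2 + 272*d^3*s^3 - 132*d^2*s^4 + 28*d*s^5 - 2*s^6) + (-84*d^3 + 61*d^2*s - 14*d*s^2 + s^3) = 84*d^5*s - 250*d^4*s^2 + 272*d^3*s^3 - 84*d^3 - 132*d^2*s^4 + 61*d^2*s + 28*d*s^5 - 14*d*s^2 - 2*s^6 + s^3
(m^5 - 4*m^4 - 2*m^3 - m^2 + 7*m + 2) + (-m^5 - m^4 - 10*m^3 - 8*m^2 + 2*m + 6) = -5*m^4 - 12*m^3 - 9*m^2 + 9*m + 8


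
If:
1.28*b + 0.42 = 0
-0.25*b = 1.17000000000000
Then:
No Solution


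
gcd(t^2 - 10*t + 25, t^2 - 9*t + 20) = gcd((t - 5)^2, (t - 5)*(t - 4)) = t - 5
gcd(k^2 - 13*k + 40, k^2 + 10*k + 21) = 1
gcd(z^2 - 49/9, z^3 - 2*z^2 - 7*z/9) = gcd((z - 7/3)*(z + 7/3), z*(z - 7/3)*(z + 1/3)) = z - 7/3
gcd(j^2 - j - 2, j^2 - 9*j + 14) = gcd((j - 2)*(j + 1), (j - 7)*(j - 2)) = j - 2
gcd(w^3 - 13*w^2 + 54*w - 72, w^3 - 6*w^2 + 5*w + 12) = w^2 - 7*w + 12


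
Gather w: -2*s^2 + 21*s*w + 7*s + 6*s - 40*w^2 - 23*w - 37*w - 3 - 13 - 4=-2*s^2 + 13*s - 40*w^2 + w*(21*s - 60) - 20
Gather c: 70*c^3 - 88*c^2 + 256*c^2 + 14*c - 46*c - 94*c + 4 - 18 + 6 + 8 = 70*c^3 + 168*c^2 - 126*c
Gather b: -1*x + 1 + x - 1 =0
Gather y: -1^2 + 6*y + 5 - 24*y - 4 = -18*y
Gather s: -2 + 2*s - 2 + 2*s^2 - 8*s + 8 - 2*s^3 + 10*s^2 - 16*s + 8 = -2*s^3 + 12*s^2 - 22*s + 12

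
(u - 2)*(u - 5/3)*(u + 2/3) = u^3 - 3*u^2 + 8*u/9 + 20/9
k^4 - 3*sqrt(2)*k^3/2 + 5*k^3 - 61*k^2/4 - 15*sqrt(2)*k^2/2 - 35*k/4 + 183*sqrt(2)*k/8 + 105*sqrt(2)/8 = (k - 5/2)*(k + 1/2)*(k + 7)*(k - 3*sqrt(2)/2)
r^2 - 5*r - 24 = (r - 8)*(r + 3)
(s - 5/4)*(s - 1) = s^2 - 9*s/4 + 5/4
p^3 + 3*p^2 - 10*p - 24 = (p - 3)*(p + 2)*(p + 4)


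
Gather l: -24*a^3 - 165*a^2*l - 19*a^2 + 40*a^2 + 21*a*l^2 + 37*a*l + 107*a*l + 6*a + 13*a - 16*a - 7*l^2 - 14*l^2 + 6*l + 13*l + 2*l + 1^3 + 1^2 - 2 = -24*a^3 + 21*a^2 + 3*a + l^2*(21*a - 21) + l*(-165*a^2 + 144*a + 21)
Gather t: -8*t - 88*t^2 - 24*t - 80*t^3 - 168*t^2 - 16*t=-80*t^3 - 256*t^2 - 48*t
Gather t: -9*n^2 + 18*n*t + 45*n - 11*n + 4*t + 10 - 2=-9*n^2 + 34*n + t*(18*n + 4) + 8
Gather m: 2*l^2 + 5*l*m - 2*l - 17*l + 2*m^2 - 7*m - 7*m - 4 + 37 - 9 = 2*l^2 - 19*l + 2*m^2 + m*(5*l - 14) + 24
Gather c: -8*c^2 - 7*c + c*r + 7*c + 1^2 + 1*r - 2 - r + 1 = -8*c^2 + c*r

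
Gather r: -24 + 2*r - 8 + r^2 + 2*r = r^2 + 4*r - 32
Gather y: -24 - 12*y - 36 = -12*y - 60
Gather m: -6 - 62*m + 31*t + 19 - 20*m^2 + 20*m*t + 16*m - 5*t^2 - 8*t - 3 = -20*m^2 + m*(20*t - 46) - 5*t^2 + 23*t + 10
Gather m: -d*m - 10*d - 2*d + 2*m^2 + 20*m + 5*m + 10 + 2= -12*d + 2*m^2 + m*(25 - d) + 12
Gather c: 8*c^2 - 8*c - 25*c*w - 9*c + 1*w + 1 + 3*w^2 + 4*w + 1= 8*c^2 + c*(-25*w - 17) + 3*w^2 + 5*w + 2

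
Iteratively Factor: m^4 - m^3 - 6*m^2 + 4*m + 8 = (m + 2)*(m^3 - 3*m^2 + 4) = (m - 2)*(m + 2)*(m^2 - m - 2) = (m - 2)^2*(m + 2)*(m + 1)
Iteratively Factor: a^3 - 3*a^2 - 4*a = (a + 1)*(a^2 - 4*a) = a*(a + 1)*(a - 4)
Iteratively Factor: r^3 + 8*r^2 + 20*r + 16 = (r + 4)*(r^2 + 4*r + 4) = (r + 2)*(r + 4)*(r + 2)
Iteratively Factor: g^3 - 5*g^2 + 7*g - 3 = (g - 1)*(g^2 - 4*g + 3) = (g - 3)*(g - 1)*(g - 1)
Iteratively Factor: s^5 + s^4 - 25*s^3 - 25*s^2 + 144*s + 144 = (s - 4)*(s^4 + 5*s^3 - 5*s^2 - 45*s - 36) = (s - 4)*(s + 3)*(s^3 + 2*s^2 - 11*s - 12) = (s - 4)*(s + 1)*(s + 3)*(s^2 + s - 12) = (s - 4)*(s + 1)*(s + 3)*(s + 4)*(s - 3)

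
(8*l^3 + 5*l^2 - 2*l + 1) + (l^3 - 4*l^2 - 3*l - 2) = 9*l^3 + l^2 - 5*l - 1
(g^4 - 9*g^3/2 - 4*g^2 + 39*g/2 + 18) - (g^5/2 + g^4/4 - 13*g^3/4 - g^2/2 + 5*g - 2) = -g^5/2 + 3*g^4/4 - 5*g^3/4 - 7*g^2/2 + 29*g/2 + 20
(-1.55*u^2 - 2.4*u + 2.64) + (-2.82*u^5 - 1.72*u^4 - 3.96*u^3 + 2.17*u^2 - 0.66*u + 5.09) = -2.82*u^5 - 1.72*u^4 - 3.96*u^3 + 0.62*u^2 - 3.06*u + 7.73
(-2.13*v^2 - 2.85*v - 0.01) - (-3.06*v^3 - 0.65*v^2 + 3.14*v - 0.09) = 3.06*v^3 - 1.48*v^2 - 5.99*v + 0.08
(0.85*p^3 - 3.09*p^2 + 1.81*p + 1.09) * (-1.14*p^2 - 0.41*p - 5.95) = -0.969*p^5 + 3.1741*p^4 - 5.854*p^3 + 16.4008*p^2 - 11.2164*p - 6.4855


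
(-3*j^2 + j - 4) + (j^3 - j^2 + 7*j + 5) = j^3 - 4*j^2 + 8*j + 1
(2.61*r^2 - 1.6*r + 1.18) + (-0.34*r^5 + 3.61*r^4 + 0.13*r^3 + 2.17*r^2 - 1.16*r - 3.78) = -0.34*r^5 + 3.61*r^4 + 0.13*r^3 + 4.78*r^2 - 2.76*r - 2.6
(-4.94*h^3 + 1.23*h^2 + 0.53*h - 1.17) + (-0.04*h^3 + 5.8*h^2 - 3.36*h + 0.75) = -4.98*h^3 + 7.03*h^2 - 2.83*h - 0.42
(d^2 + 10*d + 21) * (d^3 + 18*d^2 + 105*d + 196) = d^5 + 28*d^4 + 306*d^3 + 1624*d^2 + 4165*d + 4116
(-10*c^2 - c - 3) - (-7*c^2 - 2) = -3*c^2 - c - 1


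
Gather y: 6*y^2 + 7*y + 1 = 6*y^2 + 7*y + 1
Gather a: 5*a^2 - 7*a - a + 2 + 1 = 5*a^2 - 8*a + 3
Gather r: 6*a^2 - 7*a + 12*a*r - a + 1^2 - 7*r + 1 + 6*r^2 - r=6*a^2 - 8*a + 6*r^2 + r*(12*a - 8) + 2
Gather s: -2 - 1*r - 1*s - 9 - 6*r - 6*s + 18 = -7*r - 7*s + 7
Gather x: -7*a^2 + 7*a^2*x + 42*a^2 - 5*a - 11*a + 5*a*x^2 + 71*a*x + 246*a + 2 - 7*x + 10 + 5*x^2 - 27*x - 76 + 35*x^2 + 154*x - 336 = 35*a^2 + 230*a + x^2*(5*a + 40) + x*(7*a^2 + 71*a + 120) - 400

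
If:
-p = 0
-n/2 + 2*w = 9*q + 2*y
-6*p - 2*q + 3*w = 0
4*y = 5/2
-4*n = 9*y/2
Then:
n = -45/64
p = 0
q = -15/128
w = -5/64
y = 5/8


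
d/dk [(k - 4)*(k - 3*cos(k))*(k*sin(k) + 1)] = (k - 4)*(k - 3*cos(k))*(k*cos(k) + sin(k)) + (k - 4)*(k*sin(k) + 1)*(3*sin(k) + 1) + (k - 3*cos(k))*(k*sin(k) + 1)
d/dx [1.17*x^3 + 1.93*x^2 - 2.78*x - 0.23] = 3.51*x^2 + 3.86*x - 2.78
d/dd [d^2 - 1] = 2*d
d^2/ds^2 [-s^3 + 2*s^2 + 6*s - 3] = 4 - 6*s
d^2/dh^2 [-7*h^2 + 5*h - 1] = -14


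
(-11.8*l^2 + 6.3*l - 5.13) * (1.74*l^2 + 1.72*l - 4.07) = -20.532*l^4 - 9.334*l^3 + 49.9358*l^2 - 34.4646*l + 20.8791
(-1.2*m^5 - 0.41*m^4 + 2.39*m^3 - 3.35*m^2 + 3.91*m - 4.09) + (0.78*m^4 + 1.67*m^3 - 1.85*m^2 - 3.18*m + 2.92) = -1.2*m^5 + 0.37*m^4 + 4.06*m^3 - 5.2*m^2 + 0.73*m - 1.17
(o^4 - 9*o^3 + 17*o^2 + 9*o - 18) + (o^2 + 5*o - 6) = o^4 - 9*o^3 + 18*o^2 + 14*o - 24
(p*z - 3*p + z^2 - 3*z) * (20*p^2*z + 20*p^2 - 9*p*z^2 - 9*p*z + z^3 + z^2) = 20*p^3*z^2 - 40*p^3*z - 60*p^3 + 11*p^2*z^3 - 22*p^2*z^2 - 33*p^2*z - 8*p*z^4 + 16*p*z^3 + 24*p*z^2 + z^5 - 2*z^4 - 3*z^3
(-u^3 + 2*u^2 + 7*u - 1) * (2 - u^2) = u^5 - 2*u^4 - 9*u^3 + 5*u^2 + 14*u - 2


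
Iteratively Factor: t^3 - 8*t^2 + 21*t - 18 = (t - 3)*(t^2 - 5*t + 6) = (t - 3)*(t - 2)*(t - 3)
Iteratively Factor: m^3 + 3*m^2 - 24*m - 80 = (m - 5)*(m^2 + 8*m + 16) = (m - 5)*(m + 4)*(m + 4)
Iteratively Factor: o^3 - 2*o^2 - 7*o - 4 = (o - 4)*(o^2 + 2*o + 1) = (o - 4)*(o + 1)*(o + 1)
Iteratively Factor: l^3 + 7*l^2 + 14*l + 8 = (l + 4)*(l^2 + 3*l + 2) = (l + 2)*(l + 4)*(l + 1)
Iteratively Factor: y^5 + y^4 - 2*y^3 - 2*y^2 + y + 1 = (y - 1)*(y^4 + 2*y^3 - 2*y - 1) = (y - 1)^2*(y^3 + 3*y^2 + 3*y + 1) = (y - 1)^2*(y + 1)*(y^2 + 2*y + 1) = (y - 1)^2*(y + 1)^2*(y + 1)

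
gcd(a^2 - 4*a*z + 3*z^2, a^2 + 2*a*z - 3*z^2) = -a + z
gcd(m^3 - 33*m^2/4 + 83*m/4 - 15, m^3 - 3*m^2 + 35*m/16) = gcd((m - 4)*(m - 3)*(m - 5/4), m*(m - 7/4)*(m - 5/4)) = m - 5/4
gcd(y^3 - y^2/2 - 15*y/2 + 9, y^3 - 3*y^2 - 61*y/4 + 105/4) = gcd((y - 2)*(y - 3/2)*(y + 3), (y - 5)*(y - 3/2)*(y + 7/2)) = y - 3/2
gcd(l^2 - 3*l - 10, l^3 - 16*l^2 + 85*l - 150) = l - 5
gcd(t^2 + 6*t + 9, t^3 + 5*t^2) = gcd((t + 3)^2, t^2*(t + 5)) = 1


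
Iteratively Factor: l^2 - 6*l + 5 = (l - 5)*(l - 1)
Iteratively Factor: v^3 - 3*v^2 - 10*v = (v - 5)*(v^2 + 2*v) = (v - 5)*(v + 2)*(v)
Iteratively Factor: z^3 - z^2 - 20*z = (z)*(z^2 - z - 20) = z*(z + 4)*(z - 5)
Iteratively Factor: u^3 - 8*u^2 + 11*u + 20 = (u - 4)*(u^2 - 4*u - 5) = (u - 5)*(u - 4)*(u + 1)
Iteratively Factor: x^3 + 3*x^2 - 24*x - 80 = (x - 5)*(x^2 + 8*x + 16) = (x - 5)*(x + 4)*(x + 4)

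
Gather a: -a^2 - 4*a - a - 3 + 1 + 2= -a^2 - 5*a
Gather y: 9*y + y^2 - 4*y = y^2 + 5*y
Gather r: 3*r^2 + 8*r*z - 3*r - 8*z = 3*r^2 + r*(8*z - 3) - 8*z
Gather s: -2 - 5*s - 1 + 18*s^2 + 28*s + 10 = 18*s^2 + 23*s + 7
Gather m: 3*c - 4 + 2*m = 3*c + 2*m - 4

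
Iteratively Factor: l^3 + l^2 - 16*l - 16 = (l + 4)*(l^2 - 3*l - 4) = (l - 4)*(l + 4)*(l + 1)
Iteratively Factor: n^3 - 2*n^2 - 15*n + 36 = (n - 3)*(n^2 + n - 12) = (n - 3)^2*(n + 4)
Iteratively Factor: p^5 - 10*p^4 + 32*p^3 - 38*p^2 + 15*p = (p - 3)*(p^4 - 7*p^3 + 11*p^2 - 5*p) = (p - 3)*(p - 1)*(p^3 - 6*p^2 + 5*p) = (p - 5)*(p - 3)*(p - 1)*(p^2 - p) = p*(p - 5)*(p - 3)*(p - 1)*(p - 1)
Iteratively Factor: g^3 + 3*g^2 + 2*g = (g)*(g^2 + 3*g + 2) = g*(g + 1)*(g + 2)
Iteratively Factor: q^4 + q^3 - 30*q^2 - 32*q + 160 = (q + 4)*(q^3 - 3*q^2 - 18*q + 40) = (q - 5)*(q + 4)*(q^2 + 2*q - 8) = (q - 5)*(q + 4)^2*(q - 2)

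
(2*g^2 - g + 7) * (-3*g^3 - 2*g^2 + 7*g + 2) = -6*g^5 - g^4 - 5*g^3 - 17*g^2 + 47*g + 14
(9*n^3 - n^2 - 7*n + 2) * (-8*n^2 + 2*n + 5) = -72*n^5 + 26*n^4 + 99*n^3 - 35*n^2 - 31*n + 10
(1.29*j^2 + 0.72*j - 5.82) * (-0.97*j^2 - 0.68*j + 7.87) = -1.2513*j^4 - 1.5756*j^3 + 15.3081*j^2 + 9.624*j - 45.8034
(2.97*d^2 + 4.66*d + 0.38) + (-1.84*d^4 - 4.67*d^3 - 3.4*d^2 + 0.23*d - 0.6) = -1.84*d^4 - 4.67*d^3 - 0.43*d^2 + 4.89*d - 0.22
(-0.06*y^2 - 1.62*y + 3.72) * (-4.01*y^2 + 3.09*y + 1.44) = 0.2406*y^4 + 6.3108*y^3 - 20.0094*y^2 + 9.162*y + 5.3568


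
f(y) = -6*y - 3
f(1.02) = -9.12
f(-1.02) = 3.12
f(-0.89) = 2.34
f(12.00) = -75.00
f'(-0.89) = -6.00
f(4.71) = -31.26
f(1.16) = -9.96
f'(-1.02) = -6.00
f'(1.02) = -6.00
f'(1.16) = -6.00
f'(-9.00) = -6.00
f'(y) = -6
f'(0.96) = -6.00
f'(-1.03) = -6.00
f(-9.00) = 51.00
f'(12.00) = -6.00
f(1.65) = -12.90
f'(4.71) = -6.00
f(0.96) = -8.76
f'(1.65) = -6.00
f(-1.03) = 3.18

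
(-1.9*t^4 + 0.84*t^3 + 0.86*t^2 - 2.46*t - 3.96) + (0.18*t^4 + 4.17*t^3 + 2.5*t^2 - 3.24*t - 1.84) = -1.72*t^4 + 5.01*t^3 + 3.36*t^2 - 5.7*t - 5.8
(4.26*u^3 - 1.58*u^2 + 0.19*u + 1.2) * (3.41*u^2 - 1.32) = 14.5266*u^5 - 5.3878*u^4 - 4.9753*u^3 + 6.1776*u^2 - 0.2508*u - 1.584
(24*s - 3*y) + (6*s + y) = 30*s - 2*y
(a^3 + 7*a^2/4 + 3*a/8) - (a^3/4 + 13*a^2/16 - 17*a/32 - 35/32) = 3*a^3/4 + 15*a^2/16 + 29*a/32 + 35/32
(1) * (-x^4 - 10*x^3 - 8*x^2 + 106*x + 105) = -x^4 - 10*x^3 - 8*x^2 + 106*x + 105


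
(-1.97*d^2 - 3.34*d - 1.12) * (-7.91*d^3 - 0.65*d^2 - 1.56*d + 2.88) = 15.5827*d^5 + 27.6999*d^4 + 14.1034*d^3 + 0.2648*d^2 - 7.872*d - 3.2256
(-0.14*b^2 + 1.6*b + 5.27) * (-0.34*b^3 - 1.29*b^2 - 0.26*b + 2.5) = 0.0476*b^5 - 0.3634*b^4 - 3.8194*b^3 - 7.5643*b^2 + 2.6298*b + 13.175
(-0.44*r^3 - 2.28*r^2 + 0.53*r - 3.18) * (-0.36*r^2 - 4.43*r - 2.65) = 0.1584*r^5 + 2.77*r^4 + 11.0756*r^3 + 4.8389*r^2 + 12.6829*r + 8.427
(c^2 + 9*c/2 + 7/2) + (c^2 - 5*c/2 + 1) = 2*c^2 + 2*c + 9/2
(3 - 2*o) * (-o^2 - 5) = 2*o^3 - 3*o^2 + 10*o - 15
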